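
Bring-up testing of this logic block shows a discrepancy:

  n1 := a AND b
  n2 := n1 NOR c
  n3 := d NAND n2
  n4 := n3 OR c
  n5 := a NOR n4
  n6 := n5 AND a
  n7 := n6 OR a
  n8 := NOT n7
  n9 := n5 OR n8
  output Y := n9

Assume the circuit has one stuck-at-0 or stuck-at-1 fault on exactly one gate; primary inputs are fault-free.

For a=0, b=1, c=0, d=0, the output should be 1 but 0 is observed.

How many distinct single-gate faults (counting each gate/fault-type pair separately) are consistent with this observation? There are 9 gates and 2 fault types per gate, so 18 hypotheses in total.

4

Fault-free: n1=0, n2=1, n3=1, n4=1, n5=0, n6=0, n7=0, n8=1, n9=1 → 1. Observed 0.
  n1: none of the 2 fault types match ✗
  n2: none of the 2 fault types match ✗
  n3: none of the 2 fault types match ✗
  n4: none of the 2 fault types match ✗
  n5: none of the 2 fault types match ✗
  n6: stuck-at-1 ✓; others ✗
  n7: stuck-at-1 ✓; others ✗
  n8: stuck-at-0 ✓; others ✗
  n9: stuck-at-0 ✓; others ✗
Consistent faults: {n6 stuck-at-1, n7 stuck-at-1, n8 stuck-at-0, n9 stuck-at-0} — 4 in all.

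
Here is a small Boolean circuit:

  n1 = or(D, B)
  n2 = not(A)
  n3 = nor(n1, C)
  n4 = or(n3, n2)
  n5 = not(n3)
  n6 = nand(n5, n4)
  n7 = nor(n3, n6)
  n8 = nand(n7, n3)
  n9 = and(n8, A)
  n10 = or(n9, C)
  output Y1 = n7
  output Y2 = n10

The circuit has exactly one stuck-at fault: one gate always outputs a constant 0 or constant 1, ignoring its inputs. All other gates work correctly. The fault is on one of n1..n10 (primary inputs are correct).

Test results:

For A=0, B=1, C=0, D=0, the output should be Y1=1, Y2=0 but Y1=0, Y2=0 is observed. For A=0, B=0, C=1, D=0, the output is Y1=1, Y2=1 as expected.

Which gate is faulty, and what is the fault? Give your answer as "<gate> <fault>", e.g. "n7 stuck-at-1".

n1 stuck-at-0

Fault-free values for test 1 (A=0, B=1, C=0, D=0): n1=1, n2=1, n3=0, n4=1, n5=1, n6=0, n7=1, n8=1, n9=0, n10=0, giving Y1=1, Y2=0. Observed Y1=0, Y2=0.
Test 1: faults giving observed Y1=0, Y2=0 are {n1 stuck-at-0, n2 stuck-at-0, n3 stuck-at-1, n4 stuck-at-0, n5 stuck-at-0, n6 stuck-at-1, n7 stuck-at-0}.
Test 2 (A=0, B=0, C=1, D=0): fault-free n1=0, n2=1, n3=0, n4=1, n5=1, n6=0, n7=1, n8=1, n9=0, n10=1 → Y1=1, Y2=1; observed Y1=1, Y2=1. Eliminates n2 stuck-at-0, n3 stuck-at-1, n4 stuck-at-0, n5 stuck-at-0, n6 stuck-at-1, n7 stuck-at-0.
Only n1 stuck-at-0 is consistent with every test.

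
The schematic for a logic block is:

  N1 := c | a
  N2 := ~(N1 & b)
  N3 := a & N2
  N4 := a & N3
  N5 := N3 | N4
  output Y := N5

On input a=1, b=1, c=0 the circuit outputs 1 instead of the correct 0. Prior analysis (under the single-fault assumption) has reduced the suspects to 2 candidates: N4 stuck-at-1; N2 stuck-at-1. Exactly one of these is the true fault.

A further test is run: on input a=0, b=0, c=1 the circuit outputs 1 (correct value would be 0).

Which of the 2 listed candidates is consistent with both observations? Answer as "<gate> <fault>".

N4 stuck-at-1

Evaluate each candidate on input a=0, b=0, c=1:
  N4 stuck-at-1: N1=1, N2=1, N3=0, N4=1 [stuck-at-1], N5=1 → 1 — matches
  N2 stuck-at-1: N1=1, N2=1 [stuck-at-1], N3=0, N4=0, N5=0 → 0 — eliminated
Only N4 stuck-at-1 reproduces the observed 1.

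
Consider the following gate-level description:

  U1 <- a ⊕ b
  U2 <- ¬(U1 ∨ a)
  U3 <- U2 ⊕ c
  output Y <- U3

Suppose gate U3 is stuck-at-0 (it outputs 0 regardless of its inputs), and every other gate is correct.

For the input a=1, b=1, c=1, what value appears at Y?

0

Propagate with U3 forced: U1=0, U2=0, U3=0 [stuck-at-0].
So Y = 0. (Without the fault it would be 1.)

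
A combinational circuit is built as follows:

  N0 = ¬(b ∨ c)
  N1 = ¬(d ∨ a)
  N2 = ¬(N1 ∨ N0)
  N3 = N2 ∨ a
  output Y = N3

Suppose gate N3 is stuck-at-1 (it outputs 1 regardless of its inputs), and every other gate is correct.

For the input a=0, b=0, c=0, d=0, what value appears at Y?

Propagate with N3 forced: N0=1, N1=1, N2=0, N3=1 [stuck-at-1].
So Y = 1. (Without the fault it would be 0.)

1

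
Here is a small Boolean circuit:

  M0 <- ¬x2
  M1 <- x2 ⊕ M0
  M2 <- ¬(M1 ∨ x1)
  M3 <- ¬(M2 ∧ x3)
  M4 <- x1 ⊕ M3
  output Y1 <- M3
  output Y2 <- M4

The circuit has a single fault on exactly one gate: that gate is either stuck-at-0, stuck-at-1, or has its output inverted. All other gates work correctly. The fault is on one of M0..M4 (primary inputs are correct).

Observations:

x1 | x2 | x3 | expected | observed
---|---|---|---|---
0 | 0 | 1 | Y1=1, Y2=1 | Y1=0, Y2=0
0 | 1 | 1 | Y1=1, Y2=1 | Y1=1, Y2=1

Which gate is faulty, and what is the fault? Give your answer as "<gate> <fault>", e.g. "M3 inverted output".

Fault-free values for test 1 (x1=0, x2=0, x3=1): M0=1, M1=1, M2=0, M3=1, M4=1, giving Y1=1, Y2=1. Observed Y1=0, Y2=0.
Test 1: faults giving observed Y1=0, Y2=0 are {M0 stuck-at-0, M0 inverted output, M1 stuck-at-0, M1 inverted output, M2 stuck-at-1, M2 inverted output, M3 stuck-at-0, M3 inverted output}.
Test 2 (x1=0, x2=1, x3=1): fault-free M0=0, M1=1, M2=0, M3=1, M4=1 → Y1=1, Y2=1; observed Y1=1, Y2=1. Eliminates M0 inverted output, M1 stuck-at-0, M1 inverted output, M2 stuck-at-1, M2 inverted output, M3 stuck-at-0, M3 inverted output.
Only M0 stuck-at-0 is consistent with every test.

M0 stuck-at-0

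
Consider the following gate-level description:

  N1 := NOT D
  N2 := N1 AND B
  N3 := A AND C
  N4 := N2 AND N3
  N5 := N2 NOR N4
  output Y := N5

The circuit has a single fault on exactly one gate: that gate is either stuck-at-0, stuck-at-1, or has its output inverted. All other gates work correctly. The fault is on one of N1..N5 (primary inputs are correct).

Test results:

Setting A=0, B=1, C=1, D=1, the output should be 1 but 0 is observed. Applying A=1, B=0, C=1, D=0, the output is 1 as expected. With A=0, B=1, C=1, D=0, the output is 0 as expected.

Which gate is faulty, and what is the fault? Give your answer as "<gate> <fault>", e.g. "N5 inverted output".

Fault-free values for test 1 (A=0, B=1, C=1, D=1): N1=0, N2=0, N3=0, N4=0, N5=1, giving Y=1. Observed 0.
Test 1: faults giving observed 0 are {N1 stuck-at-1, N1 inverted output, N2 stuck-at-1, N2 inverted output, N4 stuck-at-1, N4 inverted output, N5 stuck-at-0, N5 inverted output}.
Test 2 (A=1, B=0, C=1, D=0): fault-free N1=1, N2=0, N3=1, N4=0, N5=1 → 1; observed 1. Eliminates N2 stuck-at-1, N2 inverted output, N4 stuck-at-1, N4 inverted output, N5 stuck-at-0, N5 inverted output.
Test 3 (A=0, B=1, C=1, D=0): fault-free N1=1, N2=1, N3=0, N4=0, N5=0 → 0; observed 0. Eliminates N1 inverted output.
Only N1 stuck-at-1 is consistent with every test.

N1 stuck-at-1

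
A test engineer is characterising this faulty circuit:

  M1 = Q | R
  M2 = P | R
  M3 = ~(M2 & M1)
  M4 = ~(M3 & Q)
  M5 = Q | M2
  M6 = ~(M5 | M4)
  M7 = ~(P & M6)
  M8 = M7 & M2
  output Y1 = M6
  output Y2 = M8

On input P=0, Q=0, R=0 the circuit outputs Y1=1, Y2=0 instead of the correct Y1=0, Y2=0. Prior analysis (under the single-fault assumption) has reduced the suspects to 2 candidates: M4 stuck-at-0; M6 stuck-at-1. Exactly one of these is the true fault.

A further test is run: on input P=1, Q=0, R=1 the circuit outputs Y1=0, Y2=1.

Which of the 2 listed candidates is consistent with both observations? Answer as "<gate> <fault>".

M4 stuck-at-0

Evaluate each candidate on input P=1, Q=0, R=1:
  M4 stuck-at-0: M1=1, M2=1, M3=0, M4=0 [stuck-at-0], M5=1, M6=0, M7=1, M8=1 → Y1=0, Y2=1 — matches
  M6 stuck-at-1: M1=1, M2=1, M3=0, M4=1, M5=1, M6=1 [stuck-at-1], M7=0, M8=0 → Y1=1, Y2=0 — eliminated
Only M4 stuck-at-0 reproduces the observed Y1=0, Y2=1.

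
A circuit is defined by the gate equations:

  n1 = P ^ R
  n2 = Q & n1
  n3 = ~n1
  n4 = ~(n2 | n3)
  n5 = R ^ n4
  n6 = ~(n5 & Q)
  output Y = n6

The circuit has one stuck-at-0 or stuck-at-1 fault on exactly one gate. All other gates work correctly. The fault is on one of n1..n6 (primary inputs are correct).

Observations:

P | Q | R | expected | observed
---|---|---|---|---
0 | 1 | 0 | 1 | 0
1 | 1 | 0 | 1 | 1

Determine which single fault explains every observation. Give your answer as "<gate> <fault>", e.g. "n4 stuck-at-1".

n3 stuck-at-0

Fault-free values for test 1 (P=0, Q=1, R=0): n1=0, n2=0, n3=1, n4=0, n5=0, n6=1, giving Y=1. Observed 0.
Test 1: faults giving observed 0 are {n3 stuck-at-0, n4 stuck-at-1, n5 stuck-at-1, n6 stuck-at-0}.
Test 2 (P=1, Q=1, R=0): fault-free n1=1, n2=1, n3=0, n4=0, n5=0, n6=1 → 1; observed 1. Eliminates n4 stuck-at-1, n5 stuck-at-1, n6 stuck-at-0.
Only n3 stuck-at-0 is consistent with every test.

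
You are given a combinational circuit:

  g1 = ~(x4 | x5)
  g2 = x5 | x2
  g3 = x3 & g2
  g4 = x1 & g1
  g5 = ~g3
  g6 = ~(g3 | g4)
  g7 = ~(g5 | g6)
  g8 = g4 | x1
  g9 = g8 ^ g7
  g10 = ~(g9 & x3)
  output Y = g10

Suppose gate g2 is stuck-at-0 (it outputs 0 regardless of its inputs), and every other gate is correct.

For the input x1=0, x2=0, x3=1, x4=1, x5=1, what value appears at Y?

Propagate with g2 forced: g1=0, g2=0 [stuck-at-0], g3=0, g4=0, g5=1, g6=1, g7=0, g8=0, g9=0, g10=1.
So Y = 1. (Without the fault it would be 0.)

1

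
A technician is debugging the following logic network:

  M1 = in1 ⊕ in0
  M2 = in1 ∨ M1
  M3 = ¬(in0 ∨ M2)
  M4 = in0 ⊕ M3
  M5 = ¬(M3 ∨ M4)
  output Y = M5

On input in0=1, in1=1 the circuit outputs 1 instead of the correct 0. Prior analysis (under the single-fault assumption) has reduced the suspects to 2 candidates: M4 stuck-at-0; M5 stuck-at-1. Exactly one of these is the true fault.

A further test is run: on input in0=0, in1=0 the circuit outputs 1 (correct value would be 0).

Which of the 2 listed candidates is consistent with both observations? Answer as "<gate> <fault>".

Evaluate each candidate on input in0=0, in1=0:
  M4 stuck-at-0: M1=0, M2=0, M3=1, M4=0 [stuck-at-0], M5=0 → 0 — eliminated
  M5 stuck-at-1: M1=0, M2=0, M3=1, M4=1, M5=1 [stuck-at-1] → 1 — matches
Only M5 stuck-at-1 reproduces the observed 1.

M5 stuck-at-1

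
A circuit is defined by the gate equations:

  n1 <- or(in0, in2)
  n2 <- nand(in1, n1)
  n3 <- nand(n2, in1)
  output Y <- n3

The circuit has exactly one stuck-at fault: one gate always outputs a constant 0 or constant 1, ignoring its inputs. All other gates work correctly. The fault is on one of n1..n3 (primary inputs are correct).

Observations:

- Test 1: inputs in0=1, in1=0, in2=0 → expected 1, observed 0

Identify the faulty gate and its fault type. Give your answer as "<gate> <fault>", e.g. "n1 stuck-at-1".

Fault-free values for test 1 (in0=1, in1=0, in2=0): n1=1, n2=1, n3=1, giving Y=1. Observed 0.
Test 1: faults giving observed 0 are {n3 stuck-at-0}.
Only n3 stuck-at-0 is consistent with every test.

n3 stuck-at-0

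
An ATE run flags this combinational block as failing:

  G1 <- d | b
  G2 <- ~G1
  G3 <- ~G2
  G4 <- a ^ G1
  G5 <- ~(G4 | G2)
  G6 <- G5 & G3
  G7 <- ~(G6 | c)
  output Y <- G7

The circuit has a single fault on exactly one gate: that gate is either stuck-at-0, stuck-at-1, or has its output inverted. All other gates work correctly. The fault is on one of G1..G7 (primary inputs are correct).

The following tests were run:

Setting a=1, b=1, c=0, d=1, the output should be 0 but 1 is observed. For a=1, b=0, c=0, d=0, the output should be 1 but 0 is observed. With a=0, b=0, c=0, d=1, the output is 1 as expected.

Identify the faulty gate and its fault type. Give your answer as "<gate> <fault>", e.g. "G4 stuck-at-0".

Fault-free values for test 1 (a=1, b=1, c=0, d=1): G1=1, G2=0, G3=1, G4=0, G5=1, G6=1, G7=0, giving Y=0. Observed 1.
Test 1: faults giving observed 1 are {G1 stuck-at-0, G1 inverted output, G2 stuck-at-1, G2 inverted output, G3 stuck-at-0, G3 inverted output, G4 stuck-at-1, G4 inverted output, G5 stuck-at-0, G5 inverted output, G6 stuck-at-0, G6 inverted output, G7 stuck-at-1, G7 inverted output}.
Test 2 (a=1, b=0, c=0, d=0): fault-free G1=0, G2=1, G3=0, G4=1, G5=0, G6=0, G7=1 → 1; observed 0. Eliminates G1 stuck-at-0, G2 stuck-at-1, G2 inverted output, G3 stuck-at-0, G3 inverted output, G4 stuck-at-1, G4 inverted output, G5 stuck-at-0, G5 inverted output, G6 stuck-at-0, G7 stuck-at-1.
Test 3 (a=0, b=0, c=0, d=1): fault-free G1=1, G2=0, G3=1, G4=1, G5=0, G6=0, G7=1 → 1; observed 1. Eliminates G6 inverted output, G7 inverted output.
Only G1 inverted output is consistent with every test.

G1 inverted output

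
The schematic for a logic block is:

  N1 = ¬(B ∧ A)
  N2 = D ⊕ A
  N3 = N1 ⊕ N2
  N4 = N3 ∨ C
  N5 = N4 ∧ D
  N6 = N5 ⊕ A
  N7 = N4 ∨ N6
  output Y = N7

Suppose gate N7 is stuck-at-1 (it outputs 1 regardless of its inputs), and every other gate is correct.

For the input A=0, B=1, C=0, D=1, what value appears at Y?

Propagate with N7 forced: N1=1, N2=1, N3=0, N4=0, N5=0, N6=0, N7=1 [stuck-at-1].
So Y = 1. (Without the fault it would be 0.)

1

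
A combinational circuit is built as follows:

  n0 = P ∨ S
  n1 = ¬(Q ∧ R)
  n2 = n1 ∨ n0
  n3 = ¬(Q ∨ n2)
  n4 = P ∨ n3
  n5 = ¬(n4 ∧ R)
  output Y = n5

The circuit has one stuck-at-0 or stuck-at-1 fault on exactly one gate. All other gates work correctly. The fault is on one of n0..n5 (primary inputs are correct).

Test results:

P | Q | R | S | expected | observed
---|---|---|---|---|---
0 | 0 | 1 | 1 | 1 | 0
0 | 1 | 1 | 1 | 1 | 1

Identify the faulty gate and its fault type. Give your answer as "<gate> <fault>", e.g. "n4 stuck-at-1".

Fault-free values for test 1 (P=0, Q=0, R=1, S=1): n0=1, n1=1, n2=1, n3=0, n4=0, n5=1, giving Y=1. Observed 0.
Test 1: faults giving observed 0 are {n2 stuck-at-0, n3 stuck-at-1, n4 stuck-at-1, n5 stuck-at-0}.
Test 2 (P=0, Q=1, R=1, S=1): fault-free n0=1, n1=0, n2=1, n3=0, n4=0, n5=1 → 1; observed 1. Eliminates n3 stuck-at-1, n4 stuck-at-1, n5 stuck-at-0.
Only n2 stuck-at-0 is consistent with every test.

n2 stuck-at-0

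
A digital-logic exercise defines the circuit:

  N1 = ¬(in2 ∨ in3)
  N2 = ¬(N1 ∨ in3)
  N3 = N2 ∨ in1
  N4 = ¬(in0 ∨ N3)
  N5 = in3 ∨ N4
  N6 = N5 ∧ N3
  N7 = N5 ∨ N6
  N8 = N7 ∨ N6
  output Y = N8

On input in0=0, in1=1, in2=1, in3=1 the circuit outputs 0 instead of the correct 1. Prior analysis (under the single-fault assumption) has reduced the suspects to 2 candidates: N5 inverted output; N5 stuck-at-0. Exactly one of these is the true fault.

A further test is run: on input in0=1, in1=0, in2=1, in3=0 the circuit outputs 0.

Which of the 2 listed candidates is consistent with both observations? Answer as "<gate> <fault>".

Evaluate each candidate on input in0=1, in1=0, in2=1, in3=0:
  N5 inverted output: N1=0, N2=1, N3=1, N4=0, N5=1 [inverted output], N6=1, N7=1, N8=1 → 1 — eliminated
  N5 stuck-at-0: N1=0, N2=1, N3=1, N4=0, N5=0 [stuck-at-0], N6=0, N7=0, N8=0 → 0 — matches
Only N5 stuck-at-0 reproduces the observed 0.

N5 stuck-at-0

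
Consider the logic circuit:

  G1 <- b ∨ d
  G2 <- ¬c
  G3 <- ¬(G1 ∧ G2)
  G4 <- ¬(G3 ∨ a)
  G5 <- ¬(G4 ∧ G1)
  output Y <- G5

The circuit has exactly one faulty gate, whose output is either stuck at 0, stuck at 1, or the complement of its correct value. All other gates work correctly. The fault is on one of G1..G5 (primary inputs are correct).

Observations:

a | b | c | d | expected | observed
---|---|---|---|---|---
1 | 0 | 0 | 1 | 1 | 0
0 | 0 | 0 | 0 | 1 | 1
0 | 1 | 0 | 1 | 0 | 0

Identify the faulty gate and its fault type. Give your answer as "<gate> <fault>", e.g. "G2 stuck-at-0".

G4 stuck-at-1

Fault-free values for test 1 (a=1, b=0, c=0, d=1): G1=1, G2=1, G3=0, G4=0, G5=1, giving Y=1. Observed 0.
Test 1: faults giving observed 0 are {G4 stuck-at-1, G4 inverted output, G5 stuck-at-0, G5 inverted output}.
Test 2 (a=0, b=0, c=0, d=0): fault-free G1=0, G2=1, G3=1, G4=0, G5=1 → 1; observed 1. Eliminates G5 stuck-at-0, G5 inverted output.
Test 3 (a=0, b=1, c=0, d=1): fault-free G1=1, G2=1, G3=0, G4=1, G5=0 → 0; observed 0. Eliminates G4 inverted output.
Only G4 stuck-at-1 is consistent with every test.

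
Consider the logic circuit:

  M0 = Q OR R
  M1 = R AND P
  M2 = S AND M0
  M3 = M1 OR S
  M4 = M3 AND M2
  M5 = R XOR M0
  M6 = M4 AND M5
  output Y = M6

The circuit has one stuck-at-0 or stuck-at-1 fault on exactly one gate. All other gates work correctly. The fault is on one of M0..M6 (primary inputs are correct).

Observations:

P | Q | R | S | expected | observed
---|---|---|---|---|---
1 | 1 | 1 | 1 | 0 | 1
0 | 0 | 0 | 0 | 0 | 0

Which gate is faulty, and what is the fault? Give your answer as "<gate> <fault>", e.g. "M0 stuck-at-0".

M5 stuck-at-1

Fault-free values for test 1 (P=1, Q=1, R=1, S=1): M0=1, M1=1, M2=1, M3=1, M4=1, M5=0, M6=0, giving Y=0. Observed 1.
Test 1: faults giving observed 1 are {M5 stuck-at-1, M6 stuck-at-1}.
Test 2 (P=0, Q=0, R=0, S=0): fault-free M0=0, M1=0, M2=0, M3=0, M4=0, M5=0, M6=0 → 0; observed 0. Eliminates M6 stuck-at-1.
Only M5 stuck-at-1 is consistent with every test.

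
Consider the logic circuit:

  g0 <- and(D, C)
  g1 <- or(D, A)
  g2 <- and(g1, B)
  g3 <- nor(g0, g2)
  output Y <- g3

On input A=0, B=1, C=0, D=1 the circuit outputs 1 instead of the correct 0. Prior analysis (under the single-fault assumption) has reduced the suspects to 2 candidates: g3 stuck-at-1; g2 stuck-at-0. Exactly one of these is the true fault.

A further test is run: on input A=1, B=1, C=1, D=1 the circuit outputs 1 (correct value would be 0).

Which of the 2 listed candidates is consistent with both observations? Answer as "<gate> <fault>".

g3 stuck-at-1

Evaluate each candidate on input A=1, B=1, C=1, D=1:
  g3 stuck-at-1: g0=1, g1=1, g2=1, g3=1 [stuck-at-1] → 1 — matches
  g2 stuck-at-0: g0=1, g1=1, g2=0 [stuck-at-0], g3=0 → 0 — eliminated
Only g3 stuck-at-1 reproduces the observed 1.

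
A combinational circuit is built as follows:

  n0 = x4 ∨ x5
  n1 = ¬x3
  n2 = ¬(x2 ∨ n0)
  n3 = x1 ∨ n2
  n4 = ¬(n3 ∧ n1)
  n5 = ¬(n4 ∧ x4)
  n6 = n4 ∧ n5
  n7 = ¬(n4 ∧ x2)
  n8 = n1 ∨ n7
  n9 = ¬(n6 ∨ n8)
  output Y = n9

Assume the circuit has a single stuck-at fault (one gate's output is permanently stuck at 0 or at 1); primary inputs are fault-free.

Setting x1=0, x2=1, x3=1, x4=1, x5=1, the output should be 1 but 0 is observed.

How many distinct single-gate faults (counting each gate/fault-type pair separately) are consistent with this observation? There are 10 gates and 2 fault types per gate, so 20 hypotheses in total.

7

Fault-free: n0=1, n1=0, n2=0, n3=0, n4=1, n5=0, n6=0, n7=0, n8=0, n9=1 → 1. Observed 0.
  n0: none of the 2 fault types match ✗
  n1: stuck-at-1 ✓; others ✗
  n2: none of the 2 fault types match ✗
  n3: none of the 2 fault types match ✗
  n4: stuck-at-0 ✓; others ✗
  n5: stuck-at-1 ✓; others ✗
  n6: stuck-at-1 ✓; others ✗
  n7: stuck-at-1 ✓; others ✗
  n8: stuck-at-1 ✓; others ✗
  n9: stuck-at-0 ✓; others ✗
Consistent faults: {n1 stuck-at-1, n4 stuck-at-0, n5 stuck-at-1, n6 stuck-at-1, n7 stuck-at-1, n8 stuck-at-1, n9 stuck-at-0} — 7 in all.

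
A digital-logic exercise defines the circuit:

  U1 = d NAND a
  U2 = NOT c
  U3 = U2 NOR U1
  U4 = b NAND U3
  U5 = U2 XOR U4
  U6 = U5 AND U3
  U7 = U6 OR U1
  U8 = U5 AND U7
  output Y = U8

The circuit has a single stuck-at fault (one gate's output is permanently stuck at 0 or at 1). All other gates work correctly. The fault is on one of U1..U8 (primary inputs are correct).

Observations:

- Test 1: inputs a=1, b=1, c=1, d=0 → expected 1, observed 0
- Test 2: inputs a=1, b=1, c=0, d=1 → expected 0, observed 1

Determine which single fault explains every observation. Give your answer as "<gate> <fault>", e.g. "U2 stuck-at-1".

U3 stuck-at-1

Fault-free values for test 1 (a=1, b=1, c=1, d=0): U1=1, U2=0, U3=0, U4=1, U5=1, U6=0, U7=1, U8=1, giving Y=1. Observed 0.
Test 1: faults giving observed 0 are {U1 stuck-at-0, U2 stuck-at-1, U3 stuck-at-1, U4 stuck-at-0, U5 stuck-at-0, U7 stuck-at-0, U8 stuck-at-0}.
Test 2 (a=1, b=1, c=0, d=1): fault-free U1=0, U2=1, U3=0, U4=1, U5=0, U6=0, U7=0, U8=0 → 0; observed 1. Eliminates U1 stuck-at-0, U2 stuck-at-1, U4 stuck-at-0, U5 stuck-at-0, U7 stuck-at-0, U8 stuck-at-0.
Only U3 stuck-at-1 is consistent with every test.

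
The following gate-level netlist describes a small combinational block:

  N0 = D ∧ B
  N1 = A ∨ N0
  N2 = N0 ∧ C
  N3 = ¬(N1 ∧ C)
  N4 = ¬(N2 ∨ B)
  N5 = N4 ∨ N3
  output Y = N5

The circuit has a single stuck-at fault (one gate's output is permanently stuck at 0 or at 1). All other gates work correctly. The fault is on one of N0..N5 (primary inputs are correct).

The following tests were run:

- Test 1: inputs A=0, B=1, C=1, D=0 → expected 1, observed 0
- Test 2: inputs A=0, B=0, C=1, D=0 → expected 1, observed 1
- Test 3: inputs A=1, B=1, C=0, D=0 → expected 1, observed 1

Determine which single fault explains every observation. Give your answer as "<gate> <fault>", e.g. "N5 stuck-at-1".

N1 stuck-at-1

Fault-free values for test 1 (A=0, B=1, C=1, D=0): N0=0, N1=0, N2=0, N3=1, N4=0, N5=1, giving Y=1. Observed 0.
Test 1: faults giving observed 0 are {N0 stuck-at-1, N1 stuck-at-1, N3 stuck-at-0, N5 stuck-at-0}.
Test 2 (A=0, B=0, C=1, D=0): fault-free N0=0, N1=0, N2=0, N3=1, N4=1, N5=1 → 1; observed 1. Eliminates N0 stuck-at-1, N5 stuck-at-0.
Test 3 (A=1, B=1, C=0, D=0): fault-free N0=0, N1=1, N2=0, N3=1, N4=0, N5=1 → 1; observed 1. Eliminates N3 stuck-at-0.
Only N1 stuck-at-1 is consistent with every test.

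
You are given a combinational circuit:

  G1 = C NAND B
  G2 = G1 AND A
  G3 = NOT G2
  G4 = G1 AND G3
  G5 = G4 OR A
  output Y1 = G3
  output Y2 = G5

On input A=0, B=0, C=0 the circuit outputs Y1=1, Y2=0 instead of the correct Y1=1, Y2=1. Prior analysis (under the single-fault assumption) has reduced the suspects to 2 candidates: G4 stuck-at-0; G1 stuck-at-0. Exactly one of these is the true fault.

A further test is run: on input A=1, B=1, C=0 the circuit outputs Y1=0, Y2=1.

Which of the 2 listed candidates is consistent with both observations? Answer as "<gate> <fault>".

Evaluate each candidate on input A=1, B=1, C=0:
  G4 stuck-at-0: G1=1, G2=1, G3=0, G4=0 [stuck-at-0], G5=1 → Y1=0, Y2=1 — matches
  G1 stuck-at-0: G1=0 [stuck-at-0], G2=0, G3=1, G4=0, G5=1 → Y1=1, Y2=1 — eliminated
Only G4 stuck-at-0 reproduces the observed Y1=0, Y2=1.

G4 stuck-at-0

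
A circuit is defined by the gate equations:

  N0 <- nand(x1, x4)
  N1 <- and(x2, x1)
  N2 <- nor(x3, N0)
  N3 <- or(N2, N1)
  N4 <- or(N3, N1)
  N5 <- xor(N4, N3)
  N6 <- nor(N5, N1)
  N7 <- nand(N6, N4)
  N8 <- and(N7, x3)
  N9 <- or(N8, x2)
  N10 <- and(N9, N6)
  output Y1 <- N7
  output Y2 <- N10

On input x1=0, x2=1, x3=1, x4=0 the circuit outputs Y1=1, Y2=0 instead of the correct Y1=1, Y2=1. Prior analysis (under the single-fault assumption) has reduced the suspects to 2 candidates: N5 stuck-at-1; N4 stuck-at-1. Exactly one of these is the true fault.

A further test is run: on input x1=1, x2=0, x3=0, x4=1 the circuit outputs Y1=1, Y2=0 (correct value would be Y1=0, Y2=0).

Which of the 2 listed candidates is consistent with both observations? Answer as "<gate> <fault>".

Evaluate each candidate on input x1=1, x2=0, x3=0, x4=1:
  N5 stuck-at-1: N0=0, N1=0, N2=1, N3=1, N4=1, N5=1 [stuck-at-1], N6=0, N7=1, N8=0, N9=0, N10=0 → Y1=1, Y2=0 — matches
  N4 stuck-at-1: N0=0, N1=0, N2=1, N3=1, N4=1 [stuck-at-1], N5=0, N6=1, N7=0, N8=0, N9=0, N10=0 → Y1=0, Y2=0 — eliminated
Only N5 stuck-at-1 reproduces the observed Y1=1, Y2=0.

N5 stuck-at-1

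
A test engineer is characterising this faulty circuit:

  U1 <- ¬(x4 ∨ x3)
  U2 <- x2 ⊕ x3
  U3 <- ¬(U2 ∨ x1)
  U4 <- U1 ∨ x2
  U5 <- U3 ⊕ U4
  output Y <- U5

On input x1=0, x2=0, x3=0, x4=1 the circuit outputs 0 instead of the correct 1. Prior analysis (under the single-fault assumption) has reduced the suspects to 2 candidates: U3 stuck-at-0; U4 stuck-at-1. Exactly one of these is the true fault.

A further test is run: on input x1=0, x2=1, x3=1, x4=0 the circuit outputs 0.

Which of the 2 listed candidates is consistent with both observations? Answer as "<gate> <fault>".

Evaluate each candidate on input x1=0, x2=1, x3=1, x4=0:
  U3 stuck-at-0: U1=0, U2=0, U3=0 [stuck-at-0], U4=1, U5=1 → 1 — eliminated
  U4 stuck-at-1: U1=0, U2=0, U3=1, U4=1 [stuck-at-1], U5=0 → 0 — matches
Only U4 stuck-at-1 reproduces the observed 0.

U4 stuck-at-1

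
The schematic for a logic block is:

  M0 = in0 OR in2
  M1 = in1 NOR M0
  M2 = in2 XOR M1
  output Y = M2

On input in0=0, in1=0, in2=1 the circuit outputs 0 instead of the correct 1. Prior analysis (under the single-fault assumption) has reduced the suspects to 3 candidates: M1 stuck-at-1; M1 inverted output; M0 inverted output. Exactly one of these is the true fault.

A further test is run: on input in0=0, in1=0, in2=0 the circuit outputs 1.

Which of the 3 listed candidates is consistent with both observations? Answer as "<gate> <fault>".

M1 stuck-at-1

Evaluate each candidate on input in0=0, in1=0, in2=0:
  M1 stuck-at-1: M0=0, M1=1 [stuck-at-1], M2=1 → 1 — matches
  M1 inverted output: M0=0, M1=0 [inverted output], M2=0 → 0 — eliminated
  M0 inverted output: M0=1 [inverted output], M1=0, M2=0 → 0 — eliminated
Only M1 stuck-at-1 reproduces the observed 1.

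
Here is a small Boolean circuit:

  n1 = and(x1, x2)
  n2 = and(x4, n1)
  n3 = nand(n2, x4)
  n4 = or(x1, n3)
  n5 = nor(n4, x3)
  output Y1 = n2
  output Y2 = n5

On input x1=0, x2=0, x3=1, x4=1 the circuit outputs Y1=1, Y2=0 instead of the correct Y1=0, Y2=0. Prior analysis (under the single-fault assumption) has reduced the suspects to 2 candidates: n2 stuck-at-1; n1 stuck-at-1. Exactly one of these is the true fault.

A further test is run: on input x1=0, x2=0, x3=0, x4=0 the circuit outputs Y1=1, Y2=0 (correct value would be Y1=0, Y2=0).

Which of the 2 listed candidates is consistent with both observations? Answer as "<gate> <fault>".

Evaluate each candidate on input x1=0, x2=0, x3=0, x4=0:
  n2 stuck-at-1: n1=0, n2=1 [stuck-at-1], n3=1, n4=1, n5=0 → Y1=1, Y2=0 — matches
  n1 stuck-at-1: n1=1 [stuck-at-1], n2=0, n3=1, n4=1, n5=0 → Y1=0, Y2=0 — eliminated
Only n2 stuck-at-1 reproduces the observed Y1=1, Y2=0.

n2 stuck-at-1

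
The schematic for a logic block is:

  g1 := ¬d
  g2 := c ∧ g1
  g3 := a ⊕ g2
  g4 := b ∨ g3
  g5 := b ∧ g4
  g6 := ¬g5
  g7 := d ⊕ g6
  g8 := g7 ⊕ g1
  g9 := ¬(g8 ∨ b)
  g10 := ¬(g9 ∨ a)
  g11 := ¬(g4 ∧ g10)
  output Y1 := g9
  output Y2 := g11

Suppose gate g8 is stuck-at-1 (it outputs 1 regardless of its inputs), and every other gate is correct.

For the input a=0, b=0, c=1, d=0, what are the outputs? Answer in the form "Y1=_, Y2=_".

Y1=0, Y2=0

Propagate with g8 forced: g1=1, g2=1, g3=1, g4=1, g5=0, g6=1, g7=1, g8=1 [stuck-at-1], g9=0, g10=1, g11=0.
So the outputs are Y1=0, Y2=0. (Without the fault they would be Y1=1, Y2=1.)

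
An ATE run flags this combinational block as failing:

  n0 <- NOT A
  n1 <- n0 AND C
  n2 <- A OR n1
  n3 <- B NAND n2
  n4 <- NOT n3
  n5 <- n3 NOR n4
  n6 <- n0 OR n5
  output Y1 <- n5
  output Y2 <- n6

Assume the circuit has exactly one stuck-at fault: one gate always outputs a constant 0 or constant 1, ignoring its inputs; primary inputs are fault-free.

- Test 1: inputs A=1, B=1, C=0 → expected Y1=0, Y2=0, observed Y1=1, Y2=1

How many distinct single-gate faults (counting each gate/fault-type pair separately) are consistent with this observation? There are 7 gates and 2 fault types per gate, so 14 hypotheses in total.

2

Fault-free: n0=0, n1=0, n2=1, n3=0, n4=1, n5=0, n6=0 → Y1=0, Y2=0. Observed Y1=1, Y2=1.
  n0 stuck-at-0: output Y1=0, Y2=0 ✗
  n0 stuck-at-1: output Y1=0, Y2=1 ✗
  n1 stuck-at-0: output Y1=0, Y2=0 ✗
  n1 stuck-at-1: output Y1=0, Y2=0 ✗
  n2 stuck-at-0: output Y1=0, Y2=0 ✗
  n2 stuck-at-1: output Y1=0, Y2=0 ✗
  n3 stuck-at-0: output Y1=0, Y2=0 ✗
  n3 stuck-at-1: output Y1=0, Y2=0 ✗
  n4 stuck-at-0: output Y1=1, Y2=1 ✓
  n4 stuck-at-1: output Y1=0, Y2=0 ✗
  n5 stuck-at-0: output Y1=0, Y2=0 ✗
  n5 stuck-at-1: output Y1=1, Y2=1 ✓
  n6 stuck-at-0: output Y1=0, Y2=0 ✗
  n6 stuck-at-1: output Y1=0, Y2=1 ✗
Consistent faults: {n4 stuck-at-0, n5 stuck-at-1} — 2 in all.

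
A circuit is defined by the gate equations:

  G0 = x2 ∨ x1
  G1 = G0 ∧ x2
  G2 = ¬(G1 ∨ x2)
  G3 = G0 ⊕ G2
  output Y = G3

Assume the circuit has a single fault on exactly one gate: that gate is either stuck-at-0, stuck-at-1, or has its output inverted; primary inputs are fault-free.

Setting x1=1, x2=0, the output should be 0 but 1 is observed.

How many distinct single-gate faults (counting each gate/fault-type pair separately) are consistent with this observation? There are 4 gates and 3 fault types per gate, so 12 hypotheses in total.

8

Fault-free: G0=1, G1=0, G2=1, G3=0 → 0. Observed 1.
  G0 stuck-at-0: output 1 ✓
  G0 stuck-at-1: output 0 ✗
  G0 inverted output: output 1 ✓
  G1 stuck-at-0: output 0 ✗
  G1 stuck-at-1: output 1 ✓
  G1 inverted output: output 1 ✓
  G2 stuck-at-0: output 1 ✓
  G2 stuck-at-1: output 0 ✗
  G2 inverted output: output 1 ✓
  G3 stuck-at-0: output 0 ✗
  G3 stuck-at-1: output 1 ✓
  G3 inverted output: output 1 ✓
Consistent faults: {G0 stuck-at-0, G0 inverted output, G1 stuck-at-1, G1 inverted output, G2 stuck-at-0, G2 inverted output, G3 stuck-at-1, G3 inverted output} — 8 in all.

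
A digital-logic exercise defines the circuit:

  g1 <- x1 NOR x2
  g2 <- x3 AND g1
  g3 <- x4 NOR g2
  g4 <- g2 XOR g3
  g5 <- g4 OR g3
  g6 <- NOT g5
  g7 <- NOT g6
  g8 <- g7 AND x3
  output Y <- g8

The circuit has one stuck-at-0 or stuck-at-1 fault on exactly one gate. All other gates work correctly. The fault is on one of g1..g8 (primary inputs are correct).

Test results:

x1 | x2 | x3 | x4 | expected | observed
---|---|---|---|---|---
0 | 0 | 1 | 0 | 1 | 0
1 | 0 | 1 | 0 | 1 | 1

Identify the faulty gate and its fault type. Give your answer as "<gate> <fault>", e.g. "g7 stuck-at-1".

Fault-free values for test 1 (x1=0, x2=0, x3=1, x4=0): g1=1, g2=1, g3=0, g4=1, g5=1, g6=0, g7=1, g8=1, giving Y=1. Observed 0.
Test 1: faults giving observed 0 are {g4 stuck-at-0, g5 stuck-at-0, g6 stuck-at-1, g7 stuck-at-0, g8 stuck-at-0}.
Test 2 (x1=1, x2=0, x3=1, x4=0): fault-free g1=0, g2=0, g3=1, g4=1, g5=1, g6=0, g7=1, g8=1 → 1; observed 1. Eliminates g5 stuck-at-0, g6 stuck-at-1, g7 stuck-at-0, g8 stuck-at-0.
Only g4 stuck-at-0 is consistent with every test.

g4 stuck-at-0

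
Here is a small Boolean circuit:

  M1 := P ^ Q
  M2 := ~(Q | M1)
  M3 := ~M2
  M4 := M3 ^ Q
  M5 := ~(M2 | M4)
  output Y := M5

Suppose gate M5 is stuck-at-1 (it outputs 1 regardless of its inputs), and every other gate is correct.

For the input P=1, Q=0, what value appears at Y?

Propagate with M5 forced: M1=1, M2=0, M3=1, M4=1, M5=1 [stuck-at-1].
So Y = 1. (Without the fault it would be 0.)

1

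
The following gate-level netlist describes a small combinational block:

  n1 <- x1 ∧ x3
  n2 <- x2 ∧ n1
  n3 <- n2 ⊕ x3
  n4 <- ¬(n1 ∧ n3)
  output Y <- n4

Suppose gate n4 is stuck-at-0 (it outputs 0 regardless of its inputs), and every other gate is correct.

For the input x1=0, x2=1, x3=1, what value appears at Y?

Propagate with n4 forced: n1=0, n2=0, n3=1, n4=0 [stuck-at-0].
So Y = 0. (Without the fault it would be 1.)

0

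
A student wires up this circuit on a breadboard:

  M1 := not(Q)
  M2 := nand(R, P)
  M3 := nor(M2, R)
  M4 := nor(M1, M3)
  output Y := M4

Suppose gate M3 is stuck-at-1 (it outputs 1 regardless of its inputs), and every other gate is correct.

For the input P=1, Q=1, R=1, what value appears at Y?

Propagate with M3 forced: M1=0, M2=0, M3=1 [stuck-at-1], M4=0.
So Y = 0. (Without the fault it would be 1.)

0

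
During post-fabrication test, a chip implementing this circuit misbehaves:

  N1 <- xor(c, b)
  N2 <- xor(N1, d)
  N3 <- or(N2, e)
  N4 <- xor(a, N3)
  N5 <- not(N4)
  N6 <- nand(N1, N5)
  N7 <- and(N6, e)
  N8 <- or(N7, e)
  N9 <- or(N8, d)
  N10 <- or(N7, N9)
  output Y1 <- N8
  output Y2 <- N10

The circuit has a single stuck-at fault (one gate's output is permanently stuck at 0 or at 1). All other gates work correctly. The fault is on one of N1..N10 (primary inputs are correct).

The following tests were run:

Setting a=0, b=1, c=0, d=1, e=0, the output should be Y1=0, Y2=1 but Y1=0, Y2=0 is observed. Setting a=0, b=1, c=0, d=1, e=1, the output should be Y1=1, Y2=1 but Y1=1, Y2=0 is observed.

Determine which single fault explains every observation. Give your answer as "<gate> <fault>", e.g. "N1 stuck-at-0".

N10 stuck-at-0

Fault-free values for test 1 (a=0, b=1, c=0, d=1, e=0): N1=1, N2=0, N3=0, N4=0, N5=1, N6=0, N7=0, N8=0, N9=1, N10=1, giving Y1=0, Y2=1. Observed Y1=0, Y2=0.
Test 1: faults giving observed Y1=0, Y2=0 are {N9 stuck-at-0, N10 stuck-at-0}.
Test 2 (a=0, b=1, c=0, d=1, e=1): fault-free N1=1, N2=0, N3=1, N4=1, N5=0, N6=1, N7=1, N8=1, N9=1, N10=1 → Y1=1, Y2=1; observed Y1=1, Y2=0. Eliminates N9 stuck-at-0.
Only N10 stuck-at-0 is consistent with every test.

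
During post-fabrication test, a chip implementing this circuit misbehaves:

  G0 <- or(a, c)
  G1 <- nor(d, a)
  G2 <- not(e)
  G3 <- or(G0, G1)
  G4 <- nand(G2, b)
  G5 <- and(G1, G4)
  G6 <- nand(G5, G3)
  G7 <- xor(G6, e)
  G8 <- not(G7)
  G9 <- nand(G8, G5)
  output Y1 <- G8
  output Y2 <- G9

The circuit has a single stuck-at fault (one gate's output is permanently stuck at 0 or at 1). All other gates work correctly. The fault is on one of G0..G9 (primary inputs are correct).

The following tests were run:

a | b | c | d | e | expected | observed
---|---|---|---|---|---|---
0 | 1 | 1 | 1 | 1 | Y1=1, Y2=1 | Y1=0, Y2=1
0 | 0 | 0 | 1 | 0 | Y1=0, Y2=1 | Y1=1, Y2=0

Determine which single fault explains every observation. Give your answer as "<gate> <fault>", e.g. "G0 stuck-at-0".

G1 stuck-at-1

Fault-free values for test 1 (a=0, b=1, c=1, d=1, e=1): G0=1, G1=0, G2=0, G3=1, G4=1, G5=0, G6=1, G7=0, G8=1, G9=1, giving Y1=1, Y2=1. Observed Y1=0, Y2=1.
Test 1: faults giving observed Y1=0, Y2=1 are {G1 stuck-at-1, G5 stuck-at-1, G6 stuck-at-0, G7 stuck-at-1, G8 stuck-at-0}.
Test 2 (a=0, b=0, c=0, d=1, e=0): fault-free G0=0, G1=0, G2=1, G3=0, G4=1, G5=0, G6=1, G7=1, G8=0, G9=1 → Y1=0, Y2=1; observed Y1=1, Y2=0. Eliminates G5 stuck-at-1, G6 stuck-at-0, G7 stuck-at-1, G8 stuck-at-0.
Only G1 stuck-at-1 is consistent with every test.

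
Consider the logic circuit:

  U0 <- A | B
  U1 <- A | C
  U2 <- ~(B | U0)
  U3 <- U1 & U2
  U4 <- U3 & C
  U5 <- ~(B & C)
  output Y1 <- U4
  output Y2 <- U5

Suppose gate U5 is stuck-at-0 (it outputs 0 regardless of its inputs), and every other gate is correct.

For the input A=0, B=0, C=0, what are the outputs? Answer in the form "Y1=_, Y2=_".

Y1=0, Y2=0

Propagate with U5 forced: U0=0, U1=0, U2=1, U3=0, U4=0, U5=0 [stuck-at-0].
So the outputs are Y1=0, Y2=0. (Without the fault they would be Y1=0, Y2=1.)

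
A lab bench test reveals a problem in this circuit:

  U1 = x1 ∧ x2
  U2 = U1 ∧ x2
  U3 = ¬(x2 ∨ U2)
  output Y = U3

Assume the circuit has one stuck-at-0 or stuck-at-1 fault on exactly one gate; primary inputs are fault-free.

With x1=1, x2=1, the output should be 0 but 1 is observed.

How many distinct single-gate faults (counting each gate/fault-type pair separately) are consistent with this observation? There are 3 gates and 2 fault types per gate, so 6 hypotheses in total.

1

Fault-free: U1=1, U2=1, U3=0 → 0. Observed 1.
  U1 stuck-at-0: output 0 ✗
  U1 stuck-at-1: output 0 ✗
  U2 stuck-at-0: output 0 ✗
  U2 stuck-at-1: output 0 ✗
  U3 stuck-at-0: output 0 ✗
  U3 stuck-at-1: output 1 ✓
Consistent faults: {U3 stuck-at-1} — 1 in all.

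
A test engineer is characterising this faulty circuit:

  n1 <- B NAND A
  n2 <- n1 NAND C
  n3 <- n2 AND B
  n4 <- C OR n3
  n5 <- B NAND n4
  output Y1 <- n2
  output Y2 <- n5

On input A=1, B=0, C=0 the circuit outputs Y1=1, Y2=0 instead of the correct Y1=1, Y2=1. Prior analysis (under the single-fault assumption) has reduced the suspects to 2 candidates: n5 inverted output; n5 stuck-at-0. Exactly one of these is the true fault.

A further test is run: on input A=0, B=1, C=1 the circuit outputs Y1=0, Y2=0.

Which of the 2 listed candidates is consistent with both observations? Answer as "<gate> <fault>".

Evaluate each candidate on input A=0, B=1, C=1:
  n5 inverted output: n1=1, n2=0, n3=0, n4=1, n5=1 [inverted output] → Y1=0, Y2=1 — eliminated
  n5 stuck-at-0: n1=1, n2=0, n3=0, n4=1, n5=0 [stuck-at-0] → Y1=0, Y2=0 — matches
Only n5 stuck-at-0 reproduces the observed Y1=0, Y2=0.

n5 stuck-at-0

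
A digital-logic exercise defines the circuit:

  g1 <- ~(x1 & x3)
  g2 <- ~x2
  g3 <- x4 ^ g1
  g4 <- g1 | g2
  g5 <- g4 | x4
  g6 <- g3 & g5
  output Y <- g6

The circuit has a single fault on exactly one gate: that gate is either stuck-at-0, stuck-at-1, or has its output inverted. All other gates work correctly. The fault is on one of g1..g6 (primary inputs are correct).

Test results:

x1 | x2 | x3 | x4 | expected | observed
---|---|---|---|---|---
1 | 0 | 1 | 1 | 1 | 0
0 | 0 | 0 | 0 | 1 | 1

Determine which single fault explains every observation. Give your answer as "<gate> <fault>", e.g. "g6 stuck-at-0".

Fault-free values for test 1 (x1=1, x2=0, x3=1, x4=1): g1=0, g2=1, g3=1, g4=1, g5=1, g6=1, giving Y=1. Observed 0.
Test 1: faults giving observed 0 are {g1 stuck-at-1, g1 inverted output, g3 stuck-at-0, g3 inverted output, g5 stuck-at-0, g5 inverted output, g6 stuck-at-0, g6 inverted output}.
Test 2 (x1=0, x2=0, x3=0, x4=0): fault-free g1=1, g2=1, g3=1, g4=1, g5=1, g6=1 → 1; observed 1. Eliminates g1 inverted output, g3 stuck-at-0, g3 inverted output, g5 stuck-at-0, g5 inverted output, g6 stuck-at-0, g6 inverted output.
Only g1 stuck-at-1 is consistent with every test.

g1 stuck-at-1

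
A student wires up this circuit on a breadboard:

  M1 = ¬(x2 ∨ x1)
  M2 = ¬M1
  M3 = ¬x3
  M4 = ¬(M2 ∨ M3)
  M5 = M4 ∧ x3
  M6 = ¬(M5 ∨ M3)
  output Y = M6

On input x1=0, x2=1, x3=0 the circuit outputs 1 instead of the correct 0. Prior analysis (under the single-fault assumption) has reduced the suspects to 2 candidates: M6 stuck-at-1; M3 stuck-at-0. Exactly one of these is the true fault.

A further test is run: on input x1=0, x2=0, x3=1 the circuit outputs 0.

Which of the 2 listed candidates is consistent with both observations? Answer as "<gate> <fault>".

M3 stuck-at-0

Evaluate each candidate on input x1=0, x2=0, x3=1:
  M6 stuck-at-1: M1=1, M2=0, M3=0, M4=1, M5=1, M6=1 [stuck-at-1] → 1 — eliminated
  M3 stuck-at-0: M1=1, M2=0, M3=0 [stuck-at-0], M4=1, M5=1, M6=0 → 0 — matches
Only M3 stuck-at-0 reproduces the observed 0.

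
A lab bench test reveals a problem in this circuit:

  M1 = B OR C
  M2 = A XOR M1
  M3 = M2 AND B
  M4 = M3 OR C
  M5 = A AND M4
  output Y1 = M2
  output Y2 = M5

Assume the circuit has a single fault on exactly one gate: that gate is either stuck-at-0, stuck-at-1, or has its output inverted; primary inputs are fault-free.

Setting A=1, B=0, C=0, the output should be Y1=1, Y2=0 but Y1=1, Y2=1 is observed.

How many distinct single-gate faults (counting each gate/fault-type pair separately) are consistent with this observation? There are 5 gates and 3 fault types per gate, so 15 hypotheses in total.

6

Fault-free: M1=0, M2=1, M3=0, M4=0, M5=0 → Y1=1, Y2=0. Observed Y1=1, Y2=1.
  M1: none of the 3 fault types match ✗
  M2: none of the 3 fault types match ✗
  M3: stuck-at-1, inverted output ✓; others ✗
  M4: stuck-at-1, inverted output ✓; others ✗
  M5: stuck-at-1, inverted output ✓; others ✗
Consistent faults: {M3 stuck-at-1, M3 inverted output, M4 stuck-at-1, M4 inverted output, M5 stuck-at-1, M5 inverted output} — 6 in all.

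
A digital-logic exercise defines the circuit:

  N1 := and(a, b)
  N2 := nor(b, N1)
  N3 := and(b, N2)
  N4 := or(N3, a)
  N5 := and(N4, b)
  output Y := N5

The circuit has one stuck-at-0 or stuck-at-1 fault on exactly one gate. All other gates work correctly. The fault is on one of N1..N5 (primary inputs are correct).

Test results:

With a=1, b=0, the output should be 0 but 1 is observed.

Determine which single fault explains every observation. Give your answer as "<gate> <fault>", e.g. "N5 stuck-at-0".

Fault-free values for test 1 (a=1, b=0): N1=0, N2=1, N3=0, N4=1, N5=0, giving Y=0. Observed 1.
Test 1: faults giving observed 1 are {N5 stuck-at-1}.
Only N5 stuck-at-1 is consistent with every test.

N5 stuck-at-1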